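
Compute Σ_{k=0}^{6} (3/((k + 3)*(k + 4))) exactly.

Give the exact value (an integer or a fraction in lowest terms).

Compute t_(k+1)/t_k: get (k + 3)/(k + 5).
So A=k + 3 and B=k + 5, with C=1.
f must satisfy (k + 3)·f(k+1) − (k + 4)·f(k) = 1.
Bound: deg f ≤ 1.
Solving with deg f ≤ 1: f(k) = k/3.
R(k) = B(k−1)·f(k)/C(k) = k*(k + 4)/3; s_k = R·t_k = k/(k + 3).
Δs = 3/(k**2 + 7*k + 12), as required.
Σ_(k=0)^(6) t_k = s_(7) − s_(0) = 7/10 − (0) = 7/10.

Σ = 7/10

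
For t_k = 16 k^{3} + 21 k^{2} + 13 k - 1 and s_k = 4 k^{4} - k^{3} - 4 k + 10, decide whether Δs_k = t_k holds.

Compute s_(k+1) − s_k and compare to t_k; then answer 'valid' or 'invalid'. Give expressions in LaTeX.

Valid: the claim telescopes to t_k.

s_(k+1) = -4*k + 4*(k + 1)**4 - (k + 1)**3 + 6
s_(k+1) − s_k = 16*k**3 + 21*k**2 + 13*k - 1
(s_(k+1) − s_k) − t_k = 0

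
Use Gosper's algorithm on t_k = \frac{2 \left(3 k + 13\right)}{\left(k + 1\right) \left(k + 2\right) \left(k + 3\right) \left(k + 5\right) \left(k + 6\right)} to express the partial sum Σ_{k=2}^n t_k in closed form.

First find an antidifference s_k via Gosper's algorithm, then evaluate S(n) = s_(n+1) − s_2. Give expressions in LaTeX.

S(n) = \frac{n^{3} + 11 n^{2} + 36 n - 48}{42 \left(n^{3} + 11 n^{2} + 36 n + 36\right)}

Ratio r(k) = (k + 1)*(k + 5)*(3*k + 16)/((k + 4)*(k + 7)*(3*k + 13)).
Gosper form: A/B · C(k+1)/C(k) with A=k + 1, B=k + 7, C=k**2 + 25*k/3 + 52/3.
Solve (k + 1)·f(k+1) − (k + 6)·f(k) = k**2 + 25*k/3 + 52/3.
From deg A=1, deg B=1, deg C=2: d=5.
Match coefficients ⇒ f(k) = k*(k + 3)*(k + 4)*(k**2 + 8*k + 17)/30.
So s_k = (B(k−1)f/C)·t_k = (k*(k + 3)*(k + 6)*(k**2 + 8*k + 17)/(10*(3*k + 13)))·t_k = k*(k**2 + 8*k + 17)/(5*(k**3 + 8*k**2 + 17*k + 10)).
Δs = 2*(3*k + 13)/(k**5 + 17*k**4 + 107*k**3 + 307*k**2 + 396*k + 180), as required.
Σ_(k=2)^n t_k = s_(n+1) − s_(2) = ((n**3 + 11*n**2 + 36*n + 26)/(5*(n**3 + 11*n**2 + 36*n + 36))) − (37/210), i.e. (n**3 + 11*n**2 + 36*n - 48)/(42*(n**3 + 11*n**2 + 36*n + 36)).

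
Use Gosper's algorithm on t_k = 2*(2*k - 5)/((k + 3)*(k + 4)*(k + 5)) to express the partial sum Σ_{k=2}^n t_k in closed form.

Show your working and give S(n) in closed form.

S(n) = (3*n**2 - 13*n + 10)/(10*(n**2 + 9*n + 20))

r(k) = (k + 3)*(2*k - 3)/((k + 6)*(2*k - 5)) after simplifying.
A = k + 3, B = k + 6, C = k - 5/2.
Key eq: (k + 3)·f(k+1) = (k + 5)·f(k) + (k - 5/2).
deg f ≤ 2 (via 1,1,1).
Solving with deg f ≤ 2: f(k) = k*(k - 41)/48.
R(k) = B(k−1)·f(k)/C(k) = k*(k - 41)*(k + 5)/(24*(2*k - 5)); s_k = R·t_k = k*(k - 41)/(12*(k + 3)*(k + 4)).
Check: Δs_k = 2*(2*k - 5)/(k**3 + 12*k**2 + 47*k + 60). ✓
Σ_(k=2)^n t_k = s_(n+1) − s_(2) = ((n**2 - 39*n - 40)/(12*(n**2 + 9*n + 20))) − (-13/60), i.e. (3*n**2 - 13*n + 10)/(10*(n**2 + 9*n + 20)).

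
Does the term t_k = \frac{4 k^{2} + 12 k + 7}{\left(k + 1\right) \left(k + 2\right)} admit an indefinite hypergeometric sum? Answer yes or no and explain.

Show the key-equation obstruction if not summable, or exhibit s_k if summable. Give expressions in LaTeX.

Compute t_(k+1)/t_k: get (k + 1)*(12*k + 4*(k + 1)**2 + 19)/((k + 3)*(4*k**2 + 12*k + 7)).
A = k + 1, B = k + 3, C = k**2 + 3*k + 7/4.
Solve (k + 1)·f(k+1) − (k + 2)·f(k) = k**2 + 3*k + 7/4.
deg f ≤ 2 (via 1,1,2).
Solve for f: f(k) = k*(4*k + 3)/4 (degree 2 ≤ 2).
Certificate R = B(k−1)f/C = k*(k + 2)*(4*k + 3)/(4*k**2 + 12*k + 7) gives s_k = k*(4*k + 3)/(k + 1).
Δs = (4*k**2 + 12*k + 7)/(k**2 + 3*k + 2), as required.

Yes. s_k = \frac{k \left(4 k + 3\right)}{k + 1}.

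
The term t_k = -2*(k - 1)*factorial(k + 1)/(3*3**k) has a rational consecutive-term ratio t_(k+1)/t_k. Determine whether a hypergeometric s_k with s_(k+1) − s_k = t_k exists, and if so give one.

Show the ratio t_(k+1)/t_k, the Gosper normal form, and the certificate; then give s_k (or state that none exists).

Step 1: r(k) = k*(k + 2)/(3*(k - 1)).
So A=k/3 + 2/3 and B=1, with C=k - 1.
f must satisfy (k/3 + 2/3)·f(k+1) − (1)·f(k) = k - 1.
Degrees (1,0,1) ⇒ d ≤ 0.
Solve for f: f(k) = 3 (degree 0 ≤ 0).
Get s_k = R·t_k = -2*factorial(k + 1)/3**k with R(k) = B(k−1)f(k)/C(k) = 3/(k - 1).
Δs = -2*(k - 1)*factorial(k + 1)/(3*3**k), as required.

s_k = -2*factorial(k + 1)/3**k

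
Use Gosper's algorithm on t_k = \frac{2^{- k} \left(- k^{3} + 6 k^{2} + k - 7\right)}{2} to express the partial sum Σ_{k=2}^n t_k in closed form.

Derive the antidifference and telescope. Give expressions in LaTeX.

S(n) = 2^{- n - 2} \left(11 \cdot 2^{n} + 2 n^{3} - 14 n - 10\right)

Step 1: r(k) = (k**3 - 3*k**2 - 10*k + 1)/(2*(k**3 - 6*k**2 - k + 7)).
Normal form (A,B,C) = (1/2, 1, k**3 - 6*k**2 - k + 7).
Key eq: (1/2)·f(k+1) = (1)·f(k) + (k**3 - 6*k**2 - k + 7).
From deg A=0, deg B=0, deg C=3: d=3.
Match coefficients ⇒ f(k) = -2*(k**3 - 3*k**2 - 4*k + 1).
Get s_k = R·t_k = (k**3 - 3*k**2 - 4*k + 1)/2**k with R(k) = B(k−1)f(k)/C(k) = -2*(k**3 - 3*k**2 - 4*k + 1)/(k**3 - 6*k**2 - k + 7).
Δs = (-k**3 + 6*k**2 + k - 7)/(2*2**k), as required.
Σ_(k=2)^n t_k = s_(n+1) − s_(2) = (2**(-n - 1)*(n**3 - 7*n - 5)) − (-11/4), i.e. 2**(-n - 2)*(11*2**n + 2*n**3 - 14*n - 10).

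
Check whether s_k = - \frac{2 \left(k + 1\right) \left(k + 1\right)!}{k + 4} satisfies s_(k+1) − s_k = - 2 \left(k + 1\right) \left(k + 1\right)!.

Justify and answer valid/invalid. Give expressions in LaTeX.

Invalid: residual \frac{6 \left(k^{2} + 5 k + 3\right) \left(k + 1\right)!}{\left(k + 4\right) \left(k + 5\right)} ≠ 0.

s_(k+1) = -2*(k + 2)*factorial(k + 2)/(k + 5)
s_(k+1) − s_k = -2*(k**3 + 7*k**2 + 14*k + 11)*factorial(k + 1)/((k + 4)*(k + 5))
(s_(k+1) − s_k) − t_k = 6*(k**2 + 5*k + 3)*factorial(k + 1)/((k + 4)*(k + 5))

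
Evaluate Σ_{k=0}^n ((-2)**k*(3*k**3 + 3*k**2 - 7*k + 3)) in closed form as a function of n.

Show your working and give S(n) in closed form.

Step 1: r(k) = 2*(-3*k**3 - 12*k**2 - 8*k - 2)/(3*k**3 + 3*k**2 - 7*k + 3).
So A=-2 and B=1, with C=k**3 + k**2 - 7*k/3 + 1.
f must satisfy (-2)·f(k+1) − (1)·f(k) = k**3 + k**2 - 7*k/3 + 1.
deg f ≤ 3 (via 0,0,3).
A polynomial solution: f(k) = -(k - 1)*(k**2 - 3)/3.
Certificate R = B(k−1)f/C = -(k - 1)*(k**2 - 3)/(3*k**3 + 3*k**2 - 7*k + 3) gives s_k = (-2)**k*(-k**3 + k**2 + 3*k - 3).
s_(k+1) − s_k = (-2)**k*(3*k**3 + 3*k**2 - 7*k + 3) = t_k.
Evaluate: s_(n+1) = 2*(-2)**n*n*(n**2 + 2*n - 2); subtract s_(0) = -3 ⇒ S(n) = -(-2)**(n + 1)*n**3 + (-2)**(n + 2)*n**2 - (-2)**(n + 2)*n + 3.

S(n) = -(-2)**(n + 1)*n**3 + (-2)**(n + 2)*n**2 - (-2)**(n + 2)*n + 3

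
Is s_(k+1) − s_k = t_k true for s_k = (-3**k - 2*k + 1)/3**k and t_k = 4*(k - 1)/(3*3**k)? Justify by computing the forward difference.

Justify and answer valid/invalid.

s_(k+1) = (-3*3**k - 2*k - 1)/(3*3**k)
s_(k+1) − s_k = 4*(k - 1)/(3*3**k)
(s_(k+1) − s_k) − t_k = 0

valid (s_(k+1) − s_k reduces to t_k)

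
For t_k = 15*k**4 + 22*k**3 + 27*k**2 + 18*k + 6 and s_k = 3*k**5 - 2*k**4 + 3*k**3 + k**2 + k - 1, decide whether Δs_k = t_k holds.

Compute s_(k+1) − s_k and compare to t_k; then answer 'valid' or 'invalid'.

valid (s_(k+1) − s_k reduces to t_k)

s_(k+1) = 3*k**5 + 13*k**4 + 25*k**3 + 28*k**2 + 19*k + 5
s_(k+1) − s_k = 15*k**4 + 22*k**3 + 27*k**2 + 18*k + 6
(s_(k+1) − s_k) − t_k = 0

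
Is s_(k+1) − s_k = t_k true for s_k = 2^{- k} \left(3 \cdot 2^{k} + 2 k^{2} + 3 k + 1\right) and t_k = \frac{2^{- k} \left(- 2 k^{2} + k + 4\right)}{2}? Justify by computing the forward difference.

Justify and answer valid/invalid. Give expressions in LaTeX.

Valid — Δs_k = t_k.

s_(k+1) = (6*2**k + 2*k**2 + 7*k + 6)/(2*2**k)
s_(k+1) − s_k = (-2*k**2 + k + 4)/(2*2**k)
(s_(k+1) − s_k) − t_k = 0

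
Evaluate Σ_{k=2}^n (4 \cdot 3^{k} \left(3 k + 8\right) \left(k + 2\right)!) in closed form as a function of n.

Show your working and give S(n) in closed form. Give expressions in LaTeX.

t_(k+1)/t_k = 3*(k + 3)*(3*k + 11)/(3*k + 8).
Take A(k)=3*k + 9, B(k)=1, C(k)=k + 8/3.
Solve (3*k + 9)·f(k+1) − (1)·f(k) = k + 8/3.
deg f ≤ 0 (via 1,0,1).
Solving with deg f ≤ 0: f(k) = 1/3.
R(k) = B(k−1)·f(k)/C(k) = 1/(3*k + 8); s_k = R·t_k = 4*3**k*factorial(k + 2).
Δs = 4*3**k*(3*k + 8)*factorial(k + 2), as required.
s_(n+1) = 12*3**n*factorial(n + 3) and s_(2) = 864, so S(n) = 12*3**n*factorial(n + 3) - 864.

S(n) = 12 \cdot 3^{n} \left(n + 3\right)! - 864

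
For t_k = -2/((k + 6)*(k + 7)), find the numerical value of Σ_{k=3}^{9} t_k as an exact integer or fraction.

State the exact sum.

Σ = -7/72

Ratio r(k) = (k + 6)/(k + 8).
A = k + 6, B = k + 8, C = 1.
Key eq: (k + 6)·f(k+1) = (k + 7)·f(k) + (1).
Degrees (1,1,0) ⇒ d ≤ 1.
Solve for f: f(k) = k/6 (degree 1 ≤ 1).
Certificate R = B(k−1)f/C = k*(k + 7)/6 gives s_k = -k/(3*k + 18).
Check: Δs_k = -2/(k**2 + 13*k + 42). ✓
Telescoping: Σ = s_(10) − s_(3) = -5/24 − (-1/9) = -7/72.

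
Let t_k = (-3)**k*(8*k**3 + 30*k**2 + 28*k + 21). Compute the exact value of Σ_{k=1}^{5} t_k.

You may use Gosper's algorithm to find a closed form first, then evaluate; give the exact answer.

The ratio is 3*(-8*k**3 - 54*k**2 - 112*k - 87)/(8*k**3 + 30*k**2 + 28*k + 21).
So A=-3 and B=1, with C=k**3 + 15*k**2/4 + 7*k/2 + 21/8.
Need (-3)·f(k+1) − (1)·f(k) = k**3 + 15*k**2/4 + 7*k/2 + 21/8.
Bound: deg f ≤ 3.
Solve for f: f(k) = -(2*k**3 + 3*k**2 - 2*k + 3)/8 (degree 3 ≤ 3).
R(k) = B(k−1)·f(k)/C(k) = -(2*k**3 + 3*k**2 - 2*k + 3)/(8*k**3 + 30*k**2 + 28*k + 21); s_k = R·t_k = (-3)**k*(-2*k**3 - 3*k**2 + 2*k - 3).
Check: Δs_k = (-3)**k*(8*k**3 + 30*k**2 + 28*k + 21). ✓
Σ_(k=1)^(5) t_k = s_(6) − s_(1) = -387099 − (18) = -387117.

Σ = -387117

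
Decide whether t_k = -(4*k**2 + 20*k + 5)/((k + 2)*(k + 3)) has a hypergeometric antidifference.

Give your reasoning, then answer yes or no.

t_(k+1)/t_k = (k + 2)*(20*k + 4*(k + 1)**2 + 25)/((k + 4)*(4*k**2 + 20*k + 5)).
Factor: A=k + 2; B=k + 4; C=k**2 + 5*k + 5/4.
f must satisfy (k + 2)·f(k+1) − (k + 3)·f(k) = k**2 + 5*k + 5/4.
deg f ≤ 2 (via 1,1,2).
Solve for f: f(k) = k*(8*k - 3)/8 (degree 2 ≤ 2).
Certificate R = B(k−1)f/C = k*(k + 3)*(8*k - 3)/(2*(4*k**2 + 20*k + 5)) gives s_k = k*(3 - 8*k)/(2*(k + 2)).
Check: Δs_k = (-4*k**2 - 20*k - 5)/(k**2 + 5*k + 6). ✓

Yes. s_k = k*(3 - 8*k)/(2*(k + 2)).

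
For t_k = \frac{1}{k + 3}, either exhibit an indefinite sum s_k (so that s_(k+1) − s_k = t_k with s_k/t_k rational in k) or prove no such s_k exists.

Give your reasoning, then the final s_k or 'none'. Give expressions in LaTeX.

Ratio r(k) = (k + 3)/(k + 4).
Normal form (A,B,C) = (k + 3, k + 4, 1).
Set up (k + 3)·f(k+1) − (k + 3)·f(k) − (1) = 0.
Bound: deg f ≤ 0.
f = c0 ⇒ A·f(k+1) − B(k−1)·f(k) − C = -1. The system {-1 = 0} is inconsistent; no antidifference.

none (Gosper's algorithm certifies no s_k)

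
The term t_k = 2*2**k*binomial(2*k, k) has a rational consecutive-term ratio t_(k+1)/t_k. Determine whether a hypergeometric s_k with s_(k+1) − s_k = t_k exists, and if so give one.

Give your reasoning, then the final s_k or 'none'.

none — t_k is not Gosper-summable

Step 1: r(k) = 4*(2*k + 1)/(k + 1).
Gosper form: A/B · C(k+1)/C(k) with A=8*k + 4, B=k + 1, C=1.
Solve (8*k + 4)·f(k+1) − (k)·f(k) = 1.
deg f ≤ -1 (via 1,1,0).
Negative degree bound (-1): no f exists, t_k not Gosper-summable.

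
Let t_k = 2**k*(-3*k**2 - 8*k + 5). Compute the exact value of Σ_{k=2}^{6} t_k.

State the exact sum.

r(k) = 2*(3*k**2 + 14*k + 6)/(3*k**2 + 8*k - 5) after simplifying.
Normal form (A,B,C) = (2, 1, k**2 + 8*k/3 - 5/3).
Need (2)·f(k+1) − (1)·f(k) = k**2 + 8*k/3 - 5/3.
d = 2 from the (0,0,2) case.
Match coefficients ⇒ f(k) = (3*k**2 - 4*k - 3)/3.
R(k) = B(k−1)·f(k)/C(k) = (3*k**2 - 4*k - 3)/(3*k**2 + 8*k - 5); s_k = R·t_k = 2**k*(-3*k**2 + 4*k + 3).
Verify: 2**k*(-3*k**2 - 8*k + 5) matches t_k.
Σ_(k=2)^(6) t_k = s_(7) − s_(2) = -14848 − (-4) = -14844.

Σ = -14844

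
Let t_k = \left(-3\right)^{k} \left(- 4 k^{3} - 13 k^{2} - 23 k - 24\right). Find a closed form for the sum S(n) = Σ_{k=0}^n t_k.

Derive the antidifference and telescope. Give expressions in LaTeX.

S(n) = - 3 \left(-3\right)^{n} n^{3} - 12 \left(-3\right)^{n} n^{2} - 21 \left(-3\right)^{n} n - 21 \left(-3\right)^{n} - 3

r(k) = 3*(-4*k**3 - 25*k**2 - 61*k - 64)/(4*k**3 + 13*k**2 + 23*k + 24) after simplifying.
Normal form (A,B,C) = (-3, 1, k**3 + 13*k**2/4 + 23*k/4 + 6).
Solve (-3)·f(k+1) − (1)·f(k) = k**3 + 13*k**2/4 + 23*k/4 + 6.
Bound: deg f ≤ 3.
Match coefficients ⇒ f(k) = -(k**3 + k**2 + 2*k + 3)/4.
So s_k = (B(k−1)f/C)·t_k = (-(k**3 + k**2 + 2*k + 3)/(4*k**3 + 13*k**2 + 23*k + 24))·t_k = (-3)**k*(k**3 + k**2 + 2*k + 3).
Check: Δs_k = (-3)**k*(-4*k**3 - 13*k**2 - 23*k - 24). ✓
Σ_(k=0)^n t_k = s_(n+1) − s_(0) = ((-3)**(n + 1)*(n**3 + 4*n**2 + 7*n + 7)) − (3), i.e. -3*(-3)**n*n**3 - 12*(-3)**n*n**2 - 21*(-3)**n*n - 21*(-3)**n - 3.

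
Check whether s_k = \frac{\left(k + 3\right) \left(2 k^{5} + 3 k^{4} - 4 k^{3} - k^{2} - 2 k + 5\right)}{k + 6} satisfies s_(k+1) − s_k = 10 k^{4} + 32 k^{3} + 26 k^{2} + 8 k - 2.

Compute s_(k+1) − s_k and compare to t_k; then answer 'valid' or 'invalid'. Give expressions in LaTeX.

Invalid: residual \frac{3 \left(- 8 k^{5} - 89 k^{4} - 222 k^{3} - 165 k^{2} - 48 k + 17\right)}{k^{2} + 13 k + 42} ≠ 0.

s_(k+1) = (2*k**6 + 21*k**5 + 80*k**4 + 137*k**3 + 106*k**2 + 27*k + 12)/(k + 7)
s_(k+1) − s_k = (10*k**6 + 138*k**5 + 595*k**4 + 1024*k**3 + 699*k**2 + 166*k - 33)/(k**2 + 13*k + 42)
(s_(k+1) − s_k) − t_k = 3*(-8*k**5 - 89*k**4 - 222*k**3 - 165*k**2 - 48*k + 17)/(k**2 + 13*k + 42)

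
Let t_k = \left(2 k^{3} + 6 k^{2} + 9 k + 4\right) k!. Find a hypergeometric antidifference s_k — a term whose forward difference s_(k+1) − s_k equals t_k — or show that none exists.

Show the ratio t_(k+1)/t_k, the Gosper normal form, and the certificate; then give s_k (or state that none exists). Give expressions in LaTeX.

s_k = \left(2 k^{2} + 2 k + 1\right) k!

The ratio is (2*k**4 + 14*k**3 + 39*k**2 + 48*k + 21)/(2*k**3 + 6*k**2 + 9*k + 4).
Gosper form: A/B · C(k+1)/C(k) with A=k + 1, B=1, C=k**3 + 3*k**2 + 9*k/2 + 2.
Key eq: (k + 1)·f(k+1) = (1)·f(k) + (k**3 + 3*k**2 + 9*k/2 + 2).
Degrees (1,0,3) ⇒ d ≤ 2.
A polynomial solution: f(k) = (2*k**2 + 2*k + 1)/2.
Certificate R = B(k−1)f/C = (2*k**2 + 2*k + 1)/(2*k**3 + 6*k**2 + 9*k + 4) gives s_k = (2*k**2 + 2*k + 1)*factorial(k).
s_(k+1) − s_k = (2*k**3 + 6*k**2 + 9*k + 4)*factorial(k) = t_k.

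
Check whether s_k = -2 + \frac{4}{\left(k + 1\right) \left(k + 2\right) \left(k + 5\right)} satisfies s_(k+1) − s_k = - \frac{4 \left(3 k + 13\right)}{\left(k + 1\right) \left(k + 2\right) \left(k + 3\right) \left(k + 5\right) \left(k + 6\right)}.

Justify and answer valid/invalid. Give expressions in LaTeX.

s_(k+1) = -2 + 4/((k + 2)*(k + 3)*(k + 6))
s_(k+1) − s_k = 4*(-3*k - 13)/(k**5 + 17*k**4 + 107*k**3 + 307*k**2 + 396*k + 180)
(s_(k+1) − s_k) − t_k = 0

Valid — Δs_k = t_k.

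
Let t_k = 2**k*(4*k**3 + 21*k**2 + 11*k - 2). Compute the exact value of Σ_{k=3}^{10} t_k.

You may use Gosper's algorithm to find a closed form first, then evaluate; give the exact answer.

r(k) = 2*(4*k**3 + 33*k**2 + 65*k + 34)/(4*k**3 + 21*k**2 + 11*k - 2) after simplifying.
A = 2, B = 1, C = k**3 + 21*k**2/4 + 11*k/4 - 1/2.
Solve (2)·f(k+1) − (1)·f(k) = k**3 + 21*k**2/4 + 11*k/4 - 1/2.
From deg A=0, deg B=0, deg C=3: d=3.
Coefficient equations give f(k) = (4*k**3 - 3*k**2 - k - 2)/4.
Certificate R = B(k−1)f/C = (4*k**3 - 3*k**2 - k - 2)/(4*k**3 + 21*k**2 + 11*k - 2) gives s_k = 2**k*(4*k**3 - 3*k**2 - k - 2).
s_(k+1) − s_k = 2**k*(4*k**3 + 21*k**2 + 11*k - 2) = t_k.
Sum = s_(11) − s_(3); s_(11) = 10133504, s_(3) = 608 ⇒ 10132896.

Σ = 10132896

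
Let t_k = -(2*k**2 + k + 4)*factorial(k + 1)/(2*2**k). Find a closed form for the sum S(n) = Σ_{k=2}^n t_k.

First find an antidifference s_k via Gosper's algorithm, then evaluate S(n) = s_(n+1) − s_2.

S(n) = 2**(-n - 1)*(9*2**n - 2*n**3*factorial(n) - 7*n**2*factorial(n) - 7*n*factorial(n) - 2*factorial(n))

Ratio r(k) = (k + 2)*(k + 2*(k + 1)**2 + 5)/(2*(2*k**2 + k + 4)).
So A=k/2 + 1 and B=1, with C=k**2 + k/2 + 2.
Set up (k/2 + 1)·f(k+1) − (1)·f(k) − (k**2 + k/2 + 2) = 0.
Bound: deg f ≤ 1.
Solving with deg f ≤ 1: f(k) = 2*k - 1.
Then R = B(k−1)f/C = 2*(2*k - 1)/(2*k**2 + k + 4), so s_k = R(k)·t_k = -(2*k - 1)*factorial(k + 1)/2**k.
s_(k+1) − s_k = -(2*k**2 + k + 4)*factorial(k + 1)/(2*2**k) = t_k.
Σ_(k=2)^n t_k = s_(n+1) − s_(2) = (-2**(-n - 1)*(2*n + 1)*factorial(n + 2)) − (-9/2), i.e. 2**(-n - 1)*(9*2**n - 2*n**3*factorial(n) - 7*n**2*factorial(n) - 7*n*factorial(n) - 2*factorial(n)).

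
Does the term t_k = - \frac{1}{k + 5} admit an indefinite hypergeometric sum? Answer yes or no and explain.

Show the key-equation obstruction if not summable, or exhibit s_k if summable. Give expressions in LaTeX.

No. Not Gosper-summable.

r(k) = (k + 5)/(k + 6) after simplifying.
Take A(k)=k + 5, B(k)=k + 6, C(k)=1.
Key eq: (k + 5)·f(k+1) = (k + 5)·f(k) + (1).
Degrees (1,1,0) ⇒ d ≤ 0.
Generic f = c0 gives residual -1; -1 = 0 cannot hold, so t_k is not Gosper-summable.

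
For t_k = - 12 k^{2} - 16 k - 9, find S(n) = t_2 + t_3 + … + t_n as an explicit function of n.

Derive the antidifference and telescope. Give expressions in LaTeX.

The ratio is (12*k**2 + 40*k + 37)/(12*k**2 + 16*k + 9).
Factor: A=1; B=1; C=k**2 + 4*k/3 + 3/4.
Solve (1)·f(k+1) − (1)·f(k) = k**2 + 4*k/3 + 3/4.
From deg A=0, deg B=0, deg C=2: d=3.
Coefficient equations give f(k) = k*(4*k**2 + 2*k + 3)/12.
Then R = B(k−1)f/C = k*(4*k**2 + 2*k + 3)/(12*k**2 + 16*k + 9), so s_k = R(k)·t_k = k*(-4*k**2 - 2*k - 3).
s_(k+1) − s_k = -12*k**2 - 16*k - 9 = t_k.
s_(n+1) = -4*n**3 - 14*n**2 - 19*n - 9 and s_(2) = -46, so S(n) = -4*n**3 - 14*n**2 - 19*n + 37.

S(n) = - 4 n^{3} - 14 n^{2} - 19 n + 37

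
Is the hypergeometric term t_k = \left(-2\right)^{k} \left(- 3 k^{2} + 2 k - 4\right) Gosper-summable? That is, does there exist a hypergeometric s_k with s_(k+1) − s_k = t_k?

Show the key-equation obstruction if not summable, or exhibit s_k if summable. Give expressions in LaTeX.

Yes. s_k = \left(-2\right)^{k} \left(k^{2} - 2 k + 2\right).

Compute t_(k+1)/t_k: get 2*(2*k - 3*(k + 1)**2 - 2)/(3*k**2 - 2*k + 4).
A = -2, B = 1, C = k**2 - 2*k/3 + 4/3.
Solve (-2)·f(k+1) − (1)·f(k) = k**2 - 2*k/3 + 4/3.
d = 2 from the (0,0,2) case.
Coefficient equations give f(k) = -(k**2 - 2*k + 2)/3.
R(k) = B(k−1)·f(k)/C(k) = -(k**2 - 2*k + 2)/(3*k**2 - 2*k + 4); s_k = R·t_k = (-2)**k*(k**2 - 2*k + 2).
Verify: (-2)**k*(-3*k**2 + 2*k - 4) matches t_k.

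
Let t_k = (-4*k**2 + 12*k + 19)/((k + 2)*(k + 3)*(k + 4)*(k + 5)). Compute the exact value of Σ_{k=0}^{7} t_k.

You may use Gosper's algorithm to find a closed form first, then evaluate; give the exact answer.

Ratio r(k) = (k + 2)*(12*k - 4*(k + 1)**2 + 31)/((k + 6)*(-4*k**2 + 12*k + 19)).
Gosper form: A/B · C(k+1)/C(k) with A=k + 2, B=k + 6, C=k**2 - 3*k - 19/4.
f must satisfy (k + 2)·f(k+1) − (k + 5)·f(k) = k**2 - 3*k - 19/4.
Degrees (1,1,2) ⇒ d ≤ 3.
Coefficient equations give f(k) = -k*(k**2 + 105*k + 122)/96.
So s_k = (B(k−1)f/C)·t_k = (-k*(k + 5)*(k**2 + 105*k + 122)/(24*(4*k**2 - 12*k - 19)))·t_k = k*(k**2 + 105*k + 122)/(24*(k + 2)*(k + 3)*(k + 4)).
Δs = (-4*k**2 + 12*k + 19)/(k**4 + 14*k**3 + 71*k**2 + 154*k + 120), as required.
Σ_(k=0)^(7) t_k = s_(8) − s_(0) = 57/220 − (0) = 57/220.

Σ = 57/220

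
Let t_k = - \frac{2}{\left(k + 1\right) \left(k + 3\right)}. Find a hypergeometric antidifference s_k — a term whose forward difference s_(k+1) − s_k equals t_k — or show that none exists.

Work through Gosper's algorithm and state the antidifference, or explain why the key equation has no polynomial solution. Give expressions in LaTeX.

s_k = \frac{k \left(- 3 k - 5\right)}{2 \left(k + 1\right) \left(k + 2\right)}

r(k) = (k + 1)*(k + 3)/((k + 2)*(k + 4)) after simplifying.
Take A(k)=k + 1, B(k)=k + 4, C(k)=k + 2.
f must satisfy (k + 1)·f(k+1) − (k + 3)·f(k) = k + 2.
From deg A=1, deg B=1, deg C=1: d=2.
Match coefficients ⇒ f(k) = k*(3*k + 5)/4.
Get s_k = R·t_k = k*(-3*k - 5)/(2*(k + 1)*(k + 2)) with R(k) = B(k−1)f(k)/C(k) = k*(k + 3)*(3*k + 5)/(4*(k + 2)).
Verify: -2/(k**2 + 4*k + 3) matches t_k.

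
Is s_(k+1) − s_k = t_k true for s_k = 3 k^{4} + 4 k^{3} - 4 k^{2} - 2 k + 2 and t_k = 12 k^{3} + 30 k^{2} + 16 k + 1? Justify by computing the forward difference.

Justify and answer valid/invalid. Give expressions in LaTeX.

valid (s_(k+1) − s_k reduces to t_k)

s_(k+1) = 3*k**4 + 16*k**3 + 26*k**2 + 14*k + 3
s_(k+1) − s_k = 12*k**3 + 30*k**2 + 16*k + 1
(s_(k+1) − s_k) − t_k = 0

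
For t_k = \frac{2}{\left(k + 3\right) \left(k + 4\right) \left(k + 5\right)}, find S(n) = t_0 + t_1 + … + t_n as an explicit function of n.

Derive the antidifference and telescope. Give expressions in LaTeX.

S(n) = \frac{n^{2} + 9 n + 8}{12 \left(n^{2} + 9 n + 20\right)}

t_(k+1)/t_k = (k + 3)/(k + 6).
Take A(k)=k + 3, B(k)=k + 6, C(k)=1.
Need (k + 3)·f(k+1) − (k + 5)·f(k) = 1.
Bound: deg f ≤ 2.
A polynomial solution: f(k) = k*(k + 7)/24.
Then R = B(k−1)f/C = k*(k + 5)*(k + 7)/24, so s_k = R(k)·t_k = k*(k + 7)/(12*(k + 3)*(k + 4)).
Δs = 2/(k**3 + 12*k**2 + 47*k + 60), as required.
Evaluate: s_(n+1) = (n**2 + 9*n + 8)/(12*(n**2 + 9*n + 20)); subtract s_(0) = 0 ⇒ S(n) = (n**2 + 9*n + 8)/(12*(n**2 + 9*n + 20)).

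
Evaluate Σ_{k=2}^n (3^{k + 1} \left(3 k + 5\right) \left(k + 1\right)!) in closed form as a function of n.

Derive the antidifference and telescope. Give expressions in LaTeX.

r(k) = 3*(k + 2)*(3*k + 8)/(3*k + 5) after simplifying.
Normal form (A,B,C) = (3*k + 6, 1, k + 5/3).
Set up (3*k + 6)·f(k+1) − (1)·f(k) − (k + 5/3) = 0.
Bound: deg f ≤ 0.
Match coefficients ⇒ f(k) = 1/3.
Certificate R = B(k−1)f/C = 1/(3*k + 5) gives s_k = 3**(k + 1)*factorial(k + 1).
Verify: 3**(k + 1)*(3*k + 5)*factorial(k + 1) matches t_k.
Σ_(k=2)^n t_k = s_(n+1) − s_(2) = (3**(n + 2)*factorial(n + 2)) − (162), i.e. 9*3**n*factorial(n + 2) - 162.

S(n) = 9 \cdot 3^{n} \left(n + 2\right)! - 162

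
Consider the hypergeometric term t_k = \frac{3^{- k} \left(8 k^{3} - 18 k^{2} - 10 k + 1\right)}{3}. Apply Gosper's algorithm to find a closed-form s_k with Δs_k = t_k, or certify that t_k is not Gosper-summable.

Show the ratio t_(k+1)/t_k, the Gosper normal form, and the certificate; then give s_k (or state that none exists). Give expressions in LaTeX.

Ratio r(k) = (8*k**3 + 6*k**2 - 22*k - 19)/(3*(8*k**3 - 18*k**2 - 10*k + 1)).
So A=1/3 and B=1, with C=k**3 - 9*k**2/4 - 5*k/4 + 1/8.
f must satisfy (1/3)·f(k+1) − (1)·f(k) = k**3 - 9*k**2/4 - 5*k/4 + 1/8.
Degrees (0,0,3) ⇒ d ≤ 3.
Solve for f: f(k) = -3*k*(4*k**2 - 3*k - 2)/8 (degree 3 ≤ 3).
Get s_k = R·t_k = k*(-4*k**2 + 3*k + 2)/3**k with R(k) = B(k−1)f(k)/C(k) = -3*k*(4*k**2 - 3*k - 2)/(8*k**3 - 18*k**2 - 10*k + 1).
Check: Δs_k = (8*k**3 - 18*k**2 - 10*k + 1)/(3*3**k). ✓

s_k = 3^{- k} k \left(- 4 k^{2} + 3 k + 2\right)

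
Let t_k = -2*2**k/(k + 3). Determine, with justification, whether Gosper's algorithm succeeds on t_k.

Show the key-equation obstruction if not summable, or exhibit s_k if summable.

No; the degree bound rules out any f.

The ratio is 2*(k + 3)/(k + 4).
A = 2*k + 6, B = k + 4, C = 1.
f must satisfy (2*k + 6)·f(k+1) − (k + 3)·f(k) = 1.
d = -1 from the (1,1,0) case.
Negative degree bound (-1): no f exists, t_k not Gosper-summable.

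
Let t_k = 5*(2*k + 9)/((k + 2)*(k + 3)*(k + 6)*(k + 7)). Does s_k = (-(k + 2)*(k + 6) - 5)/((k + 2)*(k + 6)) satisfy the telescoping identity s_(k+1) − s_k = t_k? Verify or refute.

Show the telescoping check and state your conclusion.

s_(k+1) = (-(k + 3)*(k + 7) - 5)/((k + 3)*(k + 7))
s_(k+1) − s_k = 5*(2*k + 9)/(k**4 + 18*k**3 + 113*k**2 + 288*k + 252)
(s_(k+1) − s_k) − t_k = 0

Valid — Δs_k = t_k.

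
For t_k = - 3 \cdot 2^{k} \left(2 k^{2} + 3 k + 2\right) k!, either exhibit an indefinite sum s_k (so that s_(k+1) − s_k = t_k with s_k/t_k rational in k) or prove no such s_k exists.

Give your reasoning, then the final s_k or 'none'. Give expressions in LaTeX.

Step 1: r(k) = 2*(2*k**3 + 9*k**2 + 14*k + 7)/(2*k**2 + 3*k + 2).
Take A(k)=2*k + 2, B(k)=1, C(k)=k**2 + 3*k/2 + 1.
Set up (2*k + 2)·f(k+1) − (1)·f(k) − (k**2 + 3*k/2 + 1) = 0.
From deg A=1, deg B=0, deg C=2: d=1.
Solve for f: f(k) = k/2 (degree 1 ≤ 1).
Then R = B(k−1)f/C = k/(2*k**2 + 3*k + 2), so s_k = R(k)·t_k = -3*2**k*k*factorial(k).
Δs = -3*2**k*(2*k**2 + 3*k + 2)*factorial(k), as required.

s_k = - 3 \cdot 2^{k} k k!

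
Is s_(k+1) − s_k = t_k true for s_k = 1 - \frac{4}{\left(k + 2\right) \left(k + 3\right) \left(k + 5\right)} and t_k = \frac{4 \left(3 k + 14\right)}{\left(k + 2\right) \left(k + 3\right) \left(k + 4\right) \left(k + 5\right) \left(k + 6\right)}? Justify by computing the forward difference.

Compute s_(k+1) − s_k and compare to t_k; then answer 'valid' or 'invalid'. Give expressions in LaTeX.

s_(k+1) = 1 - 4/((k + 3)*(k + 4)*(k + 6))
s_(k+1) − s_k = 4*(3*k + 14)/(k**5 + 20*k**4 + 155*k**3 + 580*k**2 + 1044*k + 720)
(s_(k+1) − s_k) − t_k = 0

Valid — Δs_k = t_k.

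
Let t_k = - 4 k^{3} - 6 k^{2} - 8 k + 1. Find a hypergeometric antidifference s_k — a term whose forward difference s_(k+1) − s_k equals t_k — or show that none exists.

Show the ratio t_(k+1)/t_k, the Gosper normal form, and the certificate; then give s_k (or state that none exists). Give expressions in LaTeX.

Ratio r(k) = (4*k**3 + 18*k**2 + 32*k + 17)/(4*k**3 + 6*k**2 + 8*k - 1).
Gosper form: A/B · C(k+1)/C(k) with A=1, B=1, C=k**3 + 3*k**2/2 + 2*k - 1/4.
f must satisfy (1)·f(k+1) − (1)·f(k) = k**3 + 3*k**2/2 + 2*k - 1/4.
From deg A=0, deg B=0, deg C=3: d=4.
Coefficient equations give f(k) = k*(k**3 + 2*k - 4)/4.
Then R = B(k−1)f/C = k*(k**3 + 2*k - 4)/(4*k**3 + 6*k**2 + 8*k - 1), so s_k = R(k)·t_k = k*(-k**3 - 2*k + 4).
Verify: -4*k**3 - 6*k**2 - 8*k + 1 matches t_k.

s_k = k \left(- k^{3} - 2 k + 4\right)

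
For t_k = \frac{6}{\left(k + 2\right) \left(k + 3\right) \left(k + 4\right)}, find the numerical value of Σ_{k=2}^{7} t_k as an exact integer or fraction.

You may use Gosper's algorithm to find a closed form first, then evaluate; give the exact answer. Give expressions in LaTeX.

Compute t_(k+1)/t_k: get (k + 2)/(k + 5).
Factor: A=k + 2; B=k + 5; C=1.
Need (k + 2)·f(k+1) − (k + 4)·f(k) = 1.
Degrees (1,1,0) ⇒ d ≤ 2.
Solve for f: f(k) = k*(k + 5)/12 (degree 2 ≤ 2).
Get s_k = R·t_k = k*(k + 5)/(2*(k + 2)*(k + 3)) with R(k) = B(k−1)f(k)/C(k) = k*(k + 4)*(k + 5)/12.
Verify: 6/(k**3 + 9*k**2 + 26*k + 24) matches t_k.
Σ_(k=2)^(7) t_k = s_(8) − s_(2) = 26/55 − (7/20) = 27/220.

Σ = 27/220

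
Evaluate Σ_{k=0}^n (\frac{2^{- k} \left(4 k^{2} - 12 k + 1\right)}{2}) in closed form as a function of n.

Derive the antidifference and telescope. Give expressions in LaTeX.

S(n) = 2^{- n - 1} \left(2^{n + 1} - 4 n^{2} - 4 n - 1\right)

Step 1: r(k) = (4*k**2 - 4*k - 7)/(2*(4*k**2 - 12*k + 1)).
Take A(k)=1/2, B(k)=1, C(k)=k**2 - 3*k + 1/4.
f must satisfy (1/2)·f(k+1) − (1)·f(k) = k**2 - 3*k + 1/4.
From deg A=0, deg B=0, deg C=2: d=2.
Coefficient equations give f(k) = -(2*k - 1)**2/2.
R(k) = B(k−1)·f(k)/C(k) = -2*(2*k - 1)**2/(4*k**2 - 12*k + 1); s_k = R·t_k = (-4*k**2 + 4*k - 1)/2**k.
Verify: (4*k**2 - 12*k + 1)/(2*2**k) matches t_k.
Evaluate: s_(n+1) = 2**(-n - 1)*(-4*n**2 - 4*n - 1); subtract s_(0) = -1 ⇒ S(n) = 2**(-n - 1)*(2**(n + 1) - 4*n**2 - 4*n - 1).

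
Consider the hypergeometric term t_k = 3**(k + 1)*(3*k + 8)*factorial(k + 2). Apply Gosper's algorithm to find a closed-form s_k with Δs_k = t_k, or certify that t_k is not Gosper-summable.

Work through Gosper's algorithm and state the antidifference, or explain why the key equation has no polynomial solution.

s_k = 3**(k + 1)*factorial(k + 2)

The ratio is 3*(k + 3)*(3*k + 11)/(3*k + 8).
Take A(k)=3*k + 9, B(k)=1, C(k)=k + 8/3.
Need (3*k + 9)·f(k+1) − (1)·f(k) = k + 8/3.
deg f ≤ 0 (via 1,0,1).
Solve for f: f(k) = 1/3 (degree 0 ≤ 0).
So s_k = (B(k−1)f/C)·t_k = (1/(3*k + 8))·t_k = 3**(k + 1)*factorial(k + 2).
Δs = 3**(k + 1)*(3*k + 8)*factorial(k + 2), as required.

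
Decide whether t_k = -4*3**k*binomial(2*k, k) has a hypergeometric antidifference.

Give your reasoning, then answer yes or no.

t_(k+1)/t_k = 6*(2*k + 1)/(k + 1).
Normal form (A,B,C) = (12*k + 6, k + 1, 1).
Solve (12*k + 6)·f(k+1) − (k)·f(k) = 1.
deg f ≤ -1 (via 1,1,0).
deg f ≤ -1 is impossible — no certificate.

No — t_k has no hypergeometric antidifference.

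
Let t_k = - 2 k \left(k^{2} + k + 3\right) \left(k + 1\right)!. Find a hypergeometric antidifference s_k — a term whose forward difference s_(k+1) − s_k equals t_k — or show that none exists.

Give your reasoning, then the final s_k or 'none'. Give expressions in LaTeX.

Step 1: r(k) = (k + 1)*(k + 2)*(k + (k + 1)**2 + 4)/(k*(k**2 + k + 3)).
A = k + 2, B = 1, C = k**3 + k**2 + 3*k.
Need (k + 2)·f(k+1) − (1)·f(k) = k**3 + k**2 + 3*k.
From deg A=1, deg B=0, deg C=3: d=2.
A polynomial solution: f(k) = k**2 - 2*k + 2.
Certificate R = B(k−1)f/C = (k**2 - 2*k + 2)/(k*(k**2 + k + 3)) gives s_k = -2*(k**2 - 2*k + 2)*factorial(k + 1).
s_(k+1) − s_k = -2*k*(k**2 + k + 3)*factorial(k + 1) = t_k.

s_k = - 2 \left(k^{2} - 2 k + 2\right) \left(k + 1\right)!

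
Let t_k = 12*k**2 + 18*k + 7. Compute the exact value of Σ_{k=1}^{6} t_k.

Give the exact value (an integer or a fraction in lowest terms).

Step 1: r(k) = (12*k**2 + 42*k + 37)/(12*k**2 + 18*k + 7).
A = 1, B = 1, C = k**2 + 3*k/2 + 7/12.
Set up (1)·f(k+1) − (1)·f(k) − (k**2 + 3*k/2 + 7/12) = 0.
Degrees (0,0,2) ⇒ d ≤ 3.
Solve for f: f(k) = k**2*(4*k + 3)/12 (degree 3 ≤ 3).
R(k) = B(k−1)·f(k)/C(k) = k**2*(4*k + 3)/(12*k**2 + 18*k + 7); s_k = R·t_k = k**2*(4*k + 3).
s_(k+1) − s_k = 12*k**2 + 18*k + 7 = t_k.
Σ_(k=1)^(6) t_k = s_(7) − s_(1) = 1519 − (7) = 1512.

Σ = 1512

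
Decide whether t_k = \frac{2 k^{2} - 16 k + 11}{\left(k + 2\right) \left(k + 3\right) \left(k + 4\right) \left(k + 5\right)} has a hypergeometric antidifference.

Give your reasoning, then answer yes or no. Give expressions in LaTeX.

Compute t_(k+1)/t_k: get -(k + 2)*(16*k - 2*(k + 1)**2 + 5)/((k + 6)*(2*k**2 - 16*k + 11)).
Take A(k)=k + 2, B(k)=k + 6, C(k)=k**2 - 8*k + 11/2.
Solve (k + 2)·f(k+1) − (k + 5)·f(k) = k**2 - 8*k + 11/2.
deg f ≤ 3 (via 1,1,2).
Solving with deg f ≤ 3: f(k) = k*(k**2 - 7*k + 50)/16.
R(k) = B(k−1)·f(k)/C(k) = k*(k + 5)*(k**2 - 7*k + 50)/(8*(2*k**2 - 16*k + 11)); s_k = R·t_k = k*(k**2 - 7*k + 50)/(8*(k + 2)*(k + 3)*(k + 4)).
s_(k+1) − s_k = (2*k**2 - 16*k + 11)/(k**4 + 14*k**3 + 71*k**2 + 154*k + 120) = t_k.

Yes. s_k = \frac{k \left(k^{2} - 7 k + 50\right)}{8 \left(k + 2\right) \left(k + 3\right) \left(k + 4\right)}.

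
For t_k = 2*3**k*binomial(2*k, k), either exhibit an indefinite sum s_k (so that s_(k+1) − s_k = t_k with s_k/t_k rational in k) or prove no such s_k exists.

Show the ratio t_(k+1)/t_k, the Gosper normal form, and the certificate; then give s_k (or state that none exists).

none (Gosper's algorithm certifies no s_k)

Step 1: r(k) = 6*(2*k + 1)/(k + 1).
Factor: A=12*k + 6; B=k + 1; C=1.
Solve (12*k + 6)·f(k+1) − (k)·f(k) = 1.
From deg A=1, deg B=1, deg C=0: d=-1.
deg f ≤ -1 is impossible — no certificate.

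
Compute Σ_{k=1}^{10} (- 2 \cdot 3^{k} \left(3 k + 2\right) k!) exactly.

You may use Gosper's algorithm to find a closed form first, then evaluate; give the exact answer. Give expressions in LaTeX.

Σ = -14142282739194

Ratio r(k) = 3*(k + 1)*(3*k + 5)/(3*k + 2).
Gosper form: A/B · C(k+1)/C(k) with A=3*k + 3, B=1, C=k + 2/3.
f must satisfy (3*k + 3)·f(k+1) − (1)·f(k) = k + 2/3.
d = 0 from the (1,0,1) case.
Coefficient equations give f(k) = 1/3.
Then R = B(k−1)f/C = 1/(3*k + 2), so s_k = R(k)·t_k = -2*3**k*factorial(k).
s_(k+1) − s_k = -2*3**k*(3*k + 2)*factorial(k) = t_k.
Σ_(k=1)^(10) t_k = s_(11) − s_(1) = -14142282739200 − (-6) = -14142282739194.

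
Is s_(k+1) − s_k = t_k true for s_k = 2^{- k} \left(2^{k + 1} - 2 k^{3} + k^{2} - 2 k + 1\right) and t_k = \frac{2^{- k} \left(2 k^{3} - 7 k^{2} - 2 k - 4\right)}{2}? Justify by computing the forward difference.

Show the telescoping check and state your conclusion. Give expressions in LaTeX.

s_(k+1) = (4*2**k - 2*k**3 - 5*k**2 - 6*k - 2)/(2*2**k)
s_(k+1) − s_k = (2*k**3 - 7*k**2 - 2*k - 4)/(2*2**k)
(s_(k+1) − s_k) − t_k = 0

Valid: the claim telescopes to t_k.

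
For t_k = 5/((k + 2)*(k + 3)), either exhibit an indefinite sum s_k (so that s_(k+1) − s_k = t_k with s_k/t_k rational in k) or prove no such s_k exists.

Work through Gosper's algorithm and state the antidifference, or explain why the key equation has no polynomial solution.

s_k = 5*k/(2*(k + 2))

Ratio r(k) = (k + 2)/(k + 4).
Normal form (A,B,C) = (k + 2, k + 4, 1).
Solve (k + 2)·f(k+1) − (k + 3)·f(k) = 1.
Bound: deg f ≤ 1.
Coefficient equations give f(k) = k/2.
Get s_k = R·t_k = 5*k/(2*(k + 2)) with R(k) = B(k−1)f(k)/C(k) = k*(k + 3)/2.
s_(k+1) − s_k = 5/(k**2 + 5*k + 6) = t_k.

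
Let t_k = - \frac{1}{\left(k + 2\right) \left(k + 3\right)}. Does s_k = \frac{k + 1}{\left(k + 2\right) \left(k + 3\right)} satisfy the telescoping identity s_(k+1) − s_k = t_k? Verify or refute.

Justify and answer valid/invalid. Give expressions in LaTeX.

s_(k+1) = (k + 2)/((k + 3)*(k + 4))
s_(k+1) − s_k = -k/(k**3 + 9*k**2 + 26*k + 24)
(s_(k+1) − s_k) − t_k = 4/(k**3 + 9*k**2 + 26*k + 24)

Invalid: residual \frac{4}{k^{3} + 9 k^{2} + 26 k + 24} ≠ 0.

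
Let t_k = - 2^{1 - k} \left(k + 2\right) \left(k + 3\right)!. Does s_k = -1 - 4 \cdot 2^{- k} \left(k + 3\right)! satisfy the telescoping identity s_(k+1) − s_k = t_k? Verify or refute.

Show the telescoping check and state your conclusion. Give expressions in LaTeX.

s_(k+1) = -4*2**(-k - 1)*factorial(k + 4) - 1
s_(k+1) − s_k = -2**(1 - k)*(k + 2)*factorial(k + 3)
(s_(k+1) − s_k) − t_k = 0

Valid: the claim telescopes to t_k.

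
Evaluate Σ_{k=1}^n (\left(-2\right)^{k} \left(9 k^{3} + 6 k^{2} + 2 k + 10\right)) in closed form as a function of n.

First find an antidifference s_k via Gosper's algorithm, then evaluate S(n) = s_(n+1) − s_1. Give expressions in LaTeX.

S(n) = 6 \left(-2\right)^{n} n^{3} + 10 \left(-2\right)^{n} n^{2} + 2 \left(-2\right)^{n} n + 6 \left(-2\right)^{n} - 6

The ratio is 2*(-9*k**3 - 33*k**2 - 41*k - 27)/(9*k**3 + 6*k**2 + 2*k + 10).
Normal form (A,B,C) = (-2, 1, k**3 + 2*k**2/3 + 2*k/9 + 10/9).
Key eq: (-2)·f(k+1) = (1)·f(k) + (k**3 + 2*k**2/3 + 2*k/9 + 10/9).
d = 3 from the (0,0,3) case.
A polynomial solution: f(k) = -(3*k**3 - 4*k**2 + 4)/9.
Get s_k = R·t_k = (-2)**k*(-3*k**3 + 4*k**2 - 4) with R(k) = B(k−1)f(k)/C(k) = -(3*k**3 - 4*k**2 + 4)/(9*k**3 + 6*k**2 + 2*k + 10).
Check: Δs_k = (-2)**k*(9*k**3 + 6*k**2 + 2*k + 10). ✓
Telescope: S(n) = s_(n+1) − s_(1) = 2*(-2)**n*(3*n**3 + 5*n**2 + n + 3) − (6) = 6*(-2)**n*n**3 + 10*(-2)**n*n**2 + 2*(-2)**n*n + 6*(-2)**n - 6.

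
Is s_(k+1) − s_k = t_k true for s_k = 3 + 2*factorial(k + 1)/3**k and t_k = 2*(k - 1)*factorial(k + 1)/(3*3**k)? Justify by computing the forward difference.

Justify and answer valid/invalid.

valid; difference matches t_k

s_(k+1) = 2*3**(-k - 1)*factorial(k + 2) + 3
s_(k+1) − s_k = 2*(k - 1)*factorial(k + 1)/(3*3**k)
(s_(k+1) − s_k) − t_k = 0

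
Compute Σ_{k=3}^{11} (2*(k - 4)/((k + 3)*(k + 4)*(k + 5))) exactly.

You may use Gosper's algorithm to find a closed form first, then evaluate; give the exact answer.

The ratio is (k - 3)*(k + 3)/((k - 4)*(k + 6)).
So A=k + 3 and B=k + 6, with C=k - 4.
Key eq: (k + 3)·f(k+1) = (k + 5)·f(k) + (k - 4).
Degrees (1,1,1) ⇒ d ≤ 2.
A polynomial solution: f(k) = -k*(k + 31)/24.
R(k) = B(k−1)·f(k)/C(k) = -k*(k + 5)*(k + 31)/(24*(k - 4)); s_k = R·t_k = k*(-k - 31)/(12*(k + 3)*(k + 4)).
Verify: 2*(k - 4)/(k**3 + 12*k**2 + 47*k + 60) matches t_k.
Evaluate s at k=12 and k=3: -43/240 and -17/84; difference 13/560.

Σ = 13/560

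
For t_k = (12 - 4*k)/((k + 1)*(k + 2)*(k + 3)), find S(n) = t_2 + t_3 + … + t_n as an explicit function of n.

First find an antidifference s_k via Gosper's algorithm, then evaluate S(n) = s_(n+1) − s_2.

S(n) = (-n**2 + 7*n - 6)/(3*(n**2 + 5*n + 6))

The ratio is (k - 2)*(k + 1)/((k - 3)*(k + 4)).
Factor: A=k + 1; B=k + 4; C=k - 3.
f must satisfy (k + 1)·f(k+1) − (k + 3)·f(k) = k - 3.
Degrees (1,1,1) ⇒ d ≤ 2.
Coefficient equations give f(k) = -k*(k + 5)/2.
Then R = B(k−1)f/C = -k*(k + 3)*(k + 5)/(2*(k - 3)), so s_k = R(k)·t_k = 2*k*(k + 5)/((k + 1)*(k + 2)).
Δs = 4*(3 - k)/(k**3 + 6*k**2 + 11*k + 6), as required.
Evaluate: s_(n+1) = 2*(n**2 + 7*n + 6)/(n**2 + 5*n + 6); subtract s_(2) = 7/3 ⇒ S(n) = (-n**2 + 7*n - 6)/(3*(n**2 + 5*n + 6)).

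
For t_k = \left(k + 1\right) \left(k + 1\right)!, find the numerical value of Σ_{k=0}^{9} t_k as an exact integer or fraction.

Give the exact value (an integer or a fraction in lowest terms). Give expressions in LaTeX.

r(k) = (k + 2)**2/(k + 1) after simplifying.
A = k + 2, B = 1, C = k + 1.
Key eq: (k + 2)·f(k+1) = (1)·f(k) + (k + 1).
deg f ≤ 0 (via 1,0,1).
Coefficient equations give f(k) = 1.
R(k) = B(k−1)·f(k)/C(k) = 1/(k + 1); s_k = R·t_k = factorial(k + 1).
Check: Δs_k = (k + 1)*factorial(k + 1). ✓
Σ_(k=0)^(9) t_k = s_(10) − s_(0) = 39916800 − (1) = 39916799.

Σ = 39916799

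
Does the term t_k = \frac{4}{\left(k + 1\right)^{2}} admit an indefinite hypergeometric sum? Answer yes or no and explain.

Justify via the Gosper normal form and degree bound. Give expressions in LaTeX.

No — the linear system for f has no solution.

Step 1: r(k) = (k + 1)**2/(k + 2)**2.
Gosper form: A/B · C(k+1)/C(k) with A=k**2 + 2*k + 1, B=k**2 + 4*k + 4, C=1.
f must satisfy (k**2 + 2*k + 1)·f(k+1) − (k**2 + 2*k + 1)·f(k) = 1.
Degrees (2,2,0) ⇒ d ≤ 0.
f = c0 ⇒ A·f(k+1) − B(k−1)·f(k) − C = -1. The system {-1 = 0} is inconsistent; no antidifference.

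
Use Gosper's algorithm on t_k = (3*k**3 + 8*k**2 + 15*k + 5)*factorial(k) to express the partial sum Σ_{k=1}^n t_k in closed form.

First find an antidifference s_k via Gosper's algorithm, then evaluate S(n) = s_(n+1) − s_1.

t_(k+1)/t_k = (3*k**4 + 20*k**3 + 57*k**2 + 71*k + 31)/(3*k**3 + 8*k**2 + 15*k + 5).
Factor: A=k + 1; B=1; C=k**3 + 8*k**2/3 + 5*k + 5/3.
Solve (k + 1)·f(k+1) − (1)·f(k) = k**3 + 8*k**2/3 + 5*k + 5/3.
d = 2 from the (1,0,3) case.
A polynomial solution: f(k) = (3*k**2 + 2*k + 4)/3.
So s_k = (B(k−1)f/C)·t_k = ((3*k**2 + 2*k + 4)/(3*k**3 + 8*k**2 + 15*k + 5))·t_k = (3*k**2 + 2*k + 4)*factorial(k).
s_(k+1) − s_k = (3*k**3 + 8*k**2 + 15*k + 5)*factorial(k) = t_k.
Evaluate: s_(n+1) = (3*n**2 + 8*n + 9)*factorial(n + 1); subtract s_(1) = 9 ⇒ S(n) = 3*n**3*factorial(n) + 11*n**2*factorial(n) + 17*n*factorial(n) + 9*factorial(n) - 9.

S(n) = 3*n**3*factorial(n) + 11*n**2*factorial(n) + 17*n*factorial(n) + 9*factorial(n) - 9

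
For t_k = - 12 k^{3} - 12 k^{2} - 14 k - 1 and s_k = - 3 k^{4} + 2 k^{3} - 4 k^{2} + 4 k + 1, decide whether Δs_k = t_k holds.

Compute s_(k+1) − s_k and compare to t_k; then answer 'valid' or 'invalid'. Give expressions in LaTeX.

s_(k+1) = k*(-3*k**3 - 10*k**2 - 16*k - 10)
s_(k+1) − s_k = -12*k**3 - 12*k**2 - 14*k - 1
(s_(k+1) − s_k) − t_k = 0

valid (s_(k+1) − s_k reduces to t_k)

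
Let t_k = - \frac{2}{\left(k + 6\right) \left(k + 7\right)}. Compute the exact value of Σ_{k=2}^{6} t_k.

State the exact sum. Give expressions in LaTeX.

Σ = -5/52

Step 1: r(k) = (k + 6)/(k + 8).
Take A(k)=k + 6, B(k)=k + 8, C(k)=1.
Key eq: (k + 6)·f(k+1) = (k + 7)·f(k) + (1).
Degrees (1,1,0) ⇒ d ≤ 1.
A polynomial solution: f(k) = k/6.
Certificate R = B(k−1)f/C = k*(k + 7)/6 gives s_k = -k/(3*k + 18).
s_(k+1) − s_k = -2/(k**2 + 13*k + 42) = t_k.
Telescoping: Σ = s_(7) − s_(2) = -7/39 − (-1/12) = -5/52.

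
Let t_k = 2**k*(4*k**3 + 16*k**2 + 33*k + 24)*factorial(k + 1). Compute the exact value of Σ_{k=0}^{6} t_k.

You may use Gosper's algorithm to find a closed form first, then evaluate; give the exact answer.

r(k) = 2*(4*k**4 + 36*k**3 + 133*k**2 + 231*k + 154)/(4*k**3 + 16*k**2 + 33*k + 24) after simplifying.
Gosper form: A/B · C(k+1)/C(k) with A=2*k + 4, B=1, C=k**3 + 4*k**2 + 33*k/4 + 6.
Key eq: (2*k + 4)·f(k+1) = (1)·f(k) + (k**3 + 4*k**2 + 33*k/4 + 6).
Bound: deg f ≤ 2.
Coefficient equations give f(k) = (2*k**2 + k + 4)/4.
Then R = B(k−1)f/C = (2*k**2 + k + 4)/(4*k**3 + 16*k**2 + 33*k + 24), so s_k = R(k)·t_k = 2**k*(2*k**2 + k + 4)*factorial(k + 1).
Check: Δs_k = 2**k*(4*k**3 + 16*k**2 + 33*k + 24)*factorial(k + 1). ✓
Σ_(k=0)^(6) t_k = s_(7) − s_(0) = 562544640 − (4) = 562544636.

Σ = 562544636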